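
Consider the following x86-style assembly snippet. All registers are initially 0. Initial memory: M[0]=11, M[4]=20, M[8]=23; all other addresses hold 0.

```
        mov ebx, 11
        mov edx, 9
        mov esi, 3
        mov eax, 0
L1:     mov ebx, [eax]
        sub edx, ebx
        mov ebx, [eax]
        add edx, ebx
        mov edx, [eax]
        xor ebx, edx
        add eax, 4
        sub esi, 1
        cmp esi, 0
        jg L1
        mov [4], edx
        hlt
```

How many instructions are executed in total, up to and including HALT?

36

after mov ebx, 11: ebx=11
after mov edx, 9: edx=9
after mov esi, 3: esi=3
after mov eax, 0: eax=0
after mov ebx, [eax]: ebx=M[0]=11
after sub edx, ebx: edx=9-11=-2
after mov ebx, [eax]: ebx=M[0]=11
after add edx, ebx: edx=(-2)+11=9
after mov edx, [eax]: edx=M[0]=11
after xor ebx, edx: ebx=11^11=0
after add eax, 4: eax=0+4=4
after sub esi, 1: esi=3-1=2
cmp esi, 0  (cmp 2,0)
jg L1: taken
after mov ebx, [eax]: ebx=M[4]=20
after sub edx, ebx: edx=11-20=-9
after mov ebx, [eax]: ebx=M[4]=20
after add edx, ebx: edx=(-9)+20=11
after mov edx, [eax]: edx=M[4]=20
after xor ebx, edx: ebx=20^20=0
after add eax, 4: eax=4+4=8
after sub esi, 1: esi=2-1=1
cmp esi, 0  (cmp 1,0)
jg L1: taken
after mov ebx, [eax]: ebx=M[8]=23
after sub edx, ebx: edx=20-23=-3
after mov ebx, [eax]: ebx=M[8]=23
after add edx, ebx: edx=(-3)+23=20
after mov edx, [eax]: edx=M[8]=23
after xor ebx, edx: ebx=23^23=0
after add eax, 4: eax=8+4=12
after sub esi, 1: esi=1-1=0
cmp esi, 0  (cmp 0,0)
jg L1: not taken
mov [4], edx → M[4]=23
halt.
Total executed instructions: 36.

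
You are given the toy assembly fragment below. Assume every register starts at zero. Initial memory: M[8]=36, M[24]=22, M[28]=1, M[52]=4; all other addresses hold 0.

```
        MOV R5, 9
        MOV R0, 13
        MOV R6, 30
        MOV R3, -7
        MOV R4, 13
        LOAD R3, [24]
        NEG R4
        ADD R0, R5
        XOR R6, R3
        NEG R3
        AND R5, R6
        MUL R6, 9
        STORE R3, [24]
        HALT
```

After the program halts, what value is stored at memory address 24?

-22

R5=9
R0=13
R6=30
R3=-7
R4=13
R3=M[24]=22
R4=-(13)=-13
R0=13+9=22
R6=30^22=8
R3=-(22)=-22
R5=9&8=8
R6=8*9=72
STORE R3, [24] → M[24]=-22
halt.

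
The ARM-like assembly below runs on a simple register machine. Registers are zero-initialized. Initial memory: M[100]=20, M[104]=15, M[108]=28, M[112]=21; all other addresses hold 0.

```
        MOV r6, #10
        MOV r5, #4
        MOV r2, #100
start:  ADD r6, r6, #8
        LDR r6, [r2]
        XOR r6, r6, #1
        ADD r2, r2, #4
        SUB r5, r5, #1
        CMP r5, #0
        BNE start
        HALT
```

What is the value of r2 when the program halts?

r6=10
r5=4
r2=100
r6=10+8=18
r6=M[100]=20
r6=20^1=21
r2=100+4=104
r5=4-1=3
CMP r5, #0  (cmp 3,0)
BNE start: taken
r6=21+8=29
r6=M[104]=15
r6=15^1=14
r2=104+4=108
r5=3-1=2
CMP r5, #0  (cmp 2,0)
BNE start: taken
r6=14+8=22
r6=M[108]=28
r6=28^1=29
r2=108+4=112
r5=2-1=1
CMP r5, #0  (cmp 1,0)
BNE start: taken
r6=29+8=37
r6=M[112]=21
r6=21^1=20
r2=112+4=116
r5=1-1=0
CMP r5, #0  (cmp 0,0)
BNE start: not taken
halt.

116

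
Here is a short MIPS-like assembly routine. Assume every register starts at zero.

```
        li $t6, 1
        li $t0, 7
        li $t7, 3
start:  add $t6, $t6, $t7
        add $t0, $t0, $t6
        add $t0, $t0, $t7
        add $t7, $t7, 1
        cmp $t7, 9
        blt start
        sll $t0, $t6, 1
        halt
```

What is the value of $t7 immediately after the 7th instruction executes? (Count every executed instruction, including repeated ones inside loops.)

after li $t6, 1: $t6=1
after li $t0, 7: $t0=7
after li $t7, 3: $t7=3
after add $t6, $t6, $t7: $t6=1+3=4
after add $t0, $t0, $t6: $t0=7+4=11
after add $t0, $t0, $t7: $t0=11+3=14
after add $t7, $t7, 1: $t7=3+1=4
After step 7: $t7 = 4.

4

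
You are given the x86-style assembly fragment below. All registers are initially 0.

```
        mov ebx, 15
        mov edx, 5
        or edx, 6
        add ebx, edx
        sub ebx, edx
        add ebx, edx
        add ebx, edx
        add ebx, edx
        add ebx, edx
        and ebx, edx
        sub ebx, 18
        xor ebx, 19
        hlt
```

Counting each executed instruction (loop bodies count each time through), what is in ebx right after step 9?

43

mov ebx, 15 → ebx=15
mov edx, 5 → edx=5
or edx, 6 → edx=5|6=7
add ebx, edx → ebx=15+7=22
sub ebx, edx → ebx=22-7=15
add ebx, edx → ebx=15+7=22
add ebx, edx → ebx=22+7=29
add ebx, edx → ebx=29+7=36
add ebx, edx → ebx=36+7=43
After step 9: ebx = 43.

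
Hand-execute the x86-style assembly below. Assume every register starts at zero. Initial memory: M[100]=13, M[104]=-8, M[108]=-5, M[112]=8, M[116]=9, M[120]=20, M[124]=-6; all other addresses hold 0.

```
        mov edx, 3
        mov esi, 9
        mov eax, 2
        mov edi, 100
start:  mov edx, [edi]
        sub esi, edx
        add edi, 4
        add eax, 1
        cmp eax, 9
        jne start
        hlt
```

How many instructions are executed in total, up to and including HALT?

47

mov edx, 3 → edx=3
mov esi, 9 → esi=9
mov eax, 2 → eax=2
mov edi, 100 → edi=100
mov edx, [edi] → edx=M[100]=13
sub esi, edx → esi=9-13=-4
add edi, 4 → edi=100+4=104
add eax, 1 → eax=2+1=3
cmp eax, 9  (cmp 3,9)
jne start: taken
mov edx, [edi] → edx=M[104]=-8
sub esi, edx → esi=(-4)-(-8)=4
add edi, 4 → edi=104+4=108
add eax, 1 → eax=3+1=4
cmp eax, 9  (cmp 4,9)
jne start: taken
mov edx, [edi] → edx=M[108]=-5
sub esi, edx → esi=4-(-5)=9
add edi, 4 → edi=108+4=112
add eax, 1 → eax=4+1=5
cmp eax, 9  (cmp 5,9)
jne start: taken
mov edx, [edi] → edx=M[112]=8
sub esi, edx → esi=9-8=1
add edi, 4 → edi=112+4=116
add eax, 1 → eax=5+1=6
cmp eax, 9  (cmp 6,9)
jne start: taken
mov edx, [edi] → edx=M[116]=9
sub esi, edx → esi=1-9=-8
add edi, 4 → edi=116+4=120
add eax, 1 → eax=6+1=7
cmp eax, 9  (cmp 7,9)
jne start: taken
mov edx, [edi] → edx=M[120]=20
sub esi, edx → esi=(-8)-20=-28
add edi, 4 → edi=120+4=124
add eax, 1 → eax=7+1=8
cmp eax, 9  (cmp 8,9)
jne start: taken
mov edx, [edi] → edx=M[124]=-6
sub esi, edx → esi=(-28)-(-6)=-22
add edi, 4 → edi=124+4=128
add eax, 1 → eax=8+1=9
cmp eax, 9  (cmp 9,9)
jne start: not taken
halt.
Total executed instructions: 47.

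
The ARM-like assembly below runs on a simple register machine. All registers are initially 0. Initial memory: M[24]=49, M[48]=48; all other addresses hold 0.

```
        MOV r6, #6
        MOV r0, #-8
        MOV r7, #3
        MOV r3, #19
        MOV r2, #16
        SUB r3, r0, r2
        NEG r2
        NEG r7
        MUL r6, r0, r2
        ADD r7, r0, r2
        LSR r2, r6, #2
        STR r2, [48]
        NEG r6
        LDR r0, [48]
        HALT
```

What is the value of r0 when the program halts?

32

r6=6
r0=-8
r7=3
r3=19
r2=16
r3=(-8)-16=-24
r2=-(16)=-16
r7=-(3)=-3
r6=(-8)*(-16)=128
r7=(-8)+(-16)=-24
r2=128>>2=32
STR r2, [48] → M[48]=32
r6=-(128)=-128
r0=M[48]=32
halt.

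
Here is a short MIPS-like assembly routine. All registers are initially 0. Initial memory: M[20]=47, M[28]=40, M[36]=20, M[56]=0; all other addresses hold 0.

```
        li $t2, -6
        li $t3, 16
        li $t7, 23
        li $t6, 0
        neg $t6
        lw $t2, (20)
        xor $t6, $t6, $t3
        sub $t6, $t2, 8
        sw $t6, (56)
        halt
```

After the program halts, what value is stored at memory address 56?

after li $t2, -6: $t2=-6
after li $t3, 16: $t3=16
after li $t7, 23: $t7=23
after li $t6, 0: $t6=0
after neg $t6: $t6=-(0)=0
after lw $t2, (20): $t2=M[20]=47
after xor $t6, $t6, $t3: $t6=0^16=16
after sub $t6, $t2, 8: $t6=47-8=39
sw $t6, (56) → M[56]=39
halt.

39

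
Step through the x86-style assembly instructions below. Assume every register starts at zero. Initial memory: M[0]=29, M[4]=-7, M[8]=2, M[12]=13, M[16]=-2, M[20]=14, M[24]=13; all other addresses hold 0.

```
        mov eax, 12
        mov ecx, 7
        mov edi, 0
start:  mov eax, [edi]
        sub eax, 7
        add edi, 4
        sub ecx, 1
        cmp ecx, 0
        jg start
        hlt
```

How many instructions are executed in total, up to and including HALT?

46

after mov eax, 12: eax=12
after mov ecx, 7: ecx=7
after mov edi, 0: edi=0
after mov eax, [edi]: eax=M[0]=29
after sub eax, 7: eax=29-7=22
after add edi, 4: edi=0+4=4
after sub ecx, 1: ecx=7-1=6
cmp ecx, 0  (cmp 6,0)
jg start: taken
after mov eax, [edi]: eax=M[4]=-7
after sub eax, 7: eax=(-7)-7=-14
after add edi, 4: edi=4+4=8
after sub ecx, 1: ecx=6-1=5
cmp ecx, 0  (cmp 5,0)
jg start: taken
after mov eax, [edi]: eax=M[8]=2
after sub eax, 7: eax=2-7=-5
after add edi, 4: edi=8+4=12
after sub ecx, 1: ecx=5-1=4
cmp ecx, 0  (cmp 4,0)
jg start: taken
after mov eax, [edi]: eax=M[12]=13
after sub eax, 7: eax=13-7=6
after add edi, 4: edi=12+4=16
after sub ecx, 1: ecx=4-1=3
cmp ecx, 0  (cmp 3,0)
jg start: taken
after mov eax, [edi]: eax=M[16]=-2
after sub eax, 7: eax=(-2)-7=-9
after add edi, 4: edi=16+4=20
after sub ecx, 1: ecx=3-1=2
cmp ecx, 0  (cmp 2,0)
jg start: taken
after mov eax, [edi]: eax=M[20]=14
after sub eax, 7: eax=14-7=7
after add edi, 4: edi=20+4=24
after sub ecx, 1: ecx=2-1=1
cmp ecx, 0  (cmp 1,0)
jg start: taken
after mov eax, [edi]: eax=M[24]=13
after sub eax, 7: eax=13-7=6
after add edi, 4: edi=24+4=28
after sub ecx, 1: ecx=1-1=0
cmp ecx, 0  (cmp 0,0)
jg start: not taken
halt.
Total executed instructions: 46.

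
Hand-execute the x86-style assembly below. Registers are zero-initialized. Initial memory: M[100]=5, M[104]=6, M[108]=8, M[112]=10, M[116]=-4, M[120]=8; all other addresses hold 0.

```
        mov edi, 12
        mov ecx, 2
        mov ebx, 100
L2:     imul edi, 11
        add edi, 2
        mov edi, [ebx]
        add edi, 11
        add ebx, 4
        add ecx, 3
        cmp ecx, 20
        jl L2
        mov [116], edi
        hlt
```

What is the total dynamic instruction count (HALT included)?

edi=12
ecx=2
ebx=100
edi=12*11=132
edi=132+2=134
edi=M[100]=5
edi=5+11=16
ebx=100+4=104
ecx=2+3=5
cmp ecx, 20  (cmp 5,20)
jl L2: taken
edi=16*11=176
edi=176+2=178
edi=M[104]=6
edi=6+11=17
ebx=104+4=108
ecx=5+3=8
cmp ecx, 20  (cmp 8,20)
jl L2: taken
edi=17*11=187
edi=187+2=189
edi=M[108]=8
edi=8+11=19
ebx=108+4=112
ecx=8+3=11
cmp ecx, 20  (cmp 11,20)
jl L2: taken
edi=19*11=209
edi=209+2=211
edi=M[112]=10
edi=10+11=21
ebx=112+4=116
ecx=11+3=14
cmp ecx, 20  (cmp 14,20)
jl L2: taken
edi=21*11=231
edi=231+2=233
edi=M[116]=-4
edi=(-4)+11=7
ebx=116+4=120
ecx=14+3=17
cmp ecx, 20  (cmp 17,20)
jl L2: taken
edi=7*11=77
edi=77+2=79
edi=M[120]=8
edi=8+11=19
ebx=120+4=124
ecx=17+3=20
cmp ecx, 20  (cmp 20,20)
jl L2: not taken
mov [116], edi → M[116]=19
halt.
Total executed instructions: 53.

53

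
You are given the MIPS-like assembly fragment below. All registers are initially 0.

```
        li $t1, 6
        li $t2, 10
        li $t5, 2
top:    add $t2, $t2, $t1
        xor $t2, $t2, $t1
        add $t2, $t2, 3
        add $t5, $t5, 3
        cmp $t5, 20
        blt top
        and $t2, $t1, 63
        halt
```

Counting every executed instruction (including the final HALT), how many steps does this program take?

41

$t1=6
$t2=10
$t5=2
$t2=10+6=16
$t2=16^6=22
$t2=22+3=25
$t5=2+3=5
cmp $t5, 20  (cmp 5,20)
blt top: taken
$t2=25+6=31
$t2=31^6=25
$t2=25+3=28
$t5=5+3=8
cmp $t5, 20  (cmp 8,20)
blt top: taken
$t2=28+6=34
$t2=34^6=36
$t2=36+3=39
$t5=8+3=11
cmp $t5, 20  (cmp 11,20)
blt top: taken
$t2=39+6=45
$t2=45^6=43
$t2=43+3=46
$t5=11+3=14
cmp $t5, 20  (cmp 14,20)
blt top: taken
$t2=46+6=52
$t2=52^6=50
$t2=50+3=53
$t5=14+3=17
cmp $t5, 20  (cmp 17,20)
blt top: taken
$t2=53+6=59
$t2=59^6=61
$t2=61+3=64
$t5=17+3=20
cmp $t5, 20  (cmp 20,20)
blt top: not taken
$t2=6&63=6
halt.
Total executed instructions: 41.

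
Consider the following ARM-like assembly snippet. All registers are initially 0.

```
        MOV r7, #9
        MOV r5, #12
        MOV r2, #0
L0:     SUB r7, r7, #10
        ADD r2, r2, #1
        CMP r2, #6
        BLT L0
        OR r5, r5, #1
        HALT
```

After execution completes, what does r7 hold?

-51

r7=9
r5=12
r2=0
r7=9-10=-1
r2=0+1=1
CMP r2, #6  (cmp 1,6)
BLT L0: taken
r7=(-1)-10=-11
r2=1+1=2
CMP r2, #6  (cmp 2,6)
BLT L0: taken
r7=(-11)-10=-21
r2=2+1=3
CMP r2, #6  (cmp 3,6)
BLT L0: taken
r7=(-21)-10=-31
r2=3+1=4
CMP r2, #6  (cmp 4,6)
BLT L0: taken
r7=(-31)-10=-41
r2=4+1=5
CMP r2, #6  (cmp 5,6)
BLT L0: taken
r7=(-41)-10=-51
r2=5+1=6
CMP r2, #6  (cmp 6,6)
BLT L0: not taken
r5=12|1=13
halt.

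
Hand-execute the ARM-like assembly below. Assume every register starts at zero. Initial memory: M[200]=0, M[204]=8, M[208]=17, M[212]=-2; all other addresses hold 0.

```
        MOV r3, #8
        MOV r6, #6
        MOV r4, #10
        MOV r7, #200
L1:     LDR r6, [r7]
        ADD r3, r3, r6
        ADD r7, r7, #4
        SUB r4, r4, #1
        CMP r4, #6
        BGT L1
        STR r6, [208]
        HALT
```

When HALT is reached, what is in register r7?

216

after MOV r3, #8: r3=8
after MOV r6, #6: r6=6
after MOV r4, #10: r4=10
after MOV r7, #200: r7=200
after LDR r6, [r7]: r6=M[200]=0
after ADD r3, r3, r6: r3=8+0=8
after ADD r7, r7, #4: r7=200+4=204
after SUB r4, r4, #1: r4=10-1=9
CMP r4, #6  (cmp 9,6)
BGT L1: taken
after LDR r6, [r7]: r6=M[204]=8
after ADD r3, r3, r6: r3=8+8=16
after ADD r7, r7, #4: r7=204+4=208
after SUB r4, r4, #1: r4=9-1=8
CMP r4, #6  (cmp 8,6)
BGT L1: taken
after LDR r6, [r7]: r6=M[208]=17
after ADD r3, r3, r6: r3=16+17=33
after ADD r7, r7, #4: r7=208+4=212
after SUB r4, r4, #1: r4=8-1=7
CMP r4, #6  (cmp 7,6)
BGT L1: taken
after LDR r6, [r7]: r6=M[212]=-2
after ADD r3, r3, r6: r3=33+(-2)=31
after ADD r7, r7, #4: r7=212+4=216
after SUB r4, r4, #1: r4=7-1=6
CMP r4, #6  (cmp 6,6)
BGT L1: not taken
STR r6, [208] → M[208]=-2
halt.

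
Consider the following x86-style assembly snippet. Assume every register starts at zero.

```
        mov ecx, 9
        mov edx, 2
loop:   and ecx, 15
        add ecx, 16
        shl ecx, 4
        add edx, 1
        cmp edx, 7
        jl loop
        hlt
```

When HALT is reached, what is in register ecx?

256

ecx=9
edx=2
ecx=9&15=9
ecx=9+16=25
ecx=25<<4=400
edx=2+1=3
cmp edx, 7  (cmp 3,7)
jl loop: taken
ecx=400&15=0
ecx=0+16=16
ecx=16<<4=256
edx=3+1=4
cmp edx, 7  (cmp 4,7)
jl loop: taken
ecx=256&15=0
ecx=0+16=16
ecx=16<<4=256
edx=4+1=5
cmp edx, 7  (cmp 5,7)
jl loop: taken
ecx=256&15=0
ecx=0+16=16
ecx=16<<4=256
edx=5+1=6
cmp edx, 7  (cmp 6,7)
jl loop: taken
ecx=256&15=0
ecx=0+16=16
ecx=16<<4=256
edx=6+1=7
cmp edx, 7  (cmp 7,7)
jl loop: not taken
halt.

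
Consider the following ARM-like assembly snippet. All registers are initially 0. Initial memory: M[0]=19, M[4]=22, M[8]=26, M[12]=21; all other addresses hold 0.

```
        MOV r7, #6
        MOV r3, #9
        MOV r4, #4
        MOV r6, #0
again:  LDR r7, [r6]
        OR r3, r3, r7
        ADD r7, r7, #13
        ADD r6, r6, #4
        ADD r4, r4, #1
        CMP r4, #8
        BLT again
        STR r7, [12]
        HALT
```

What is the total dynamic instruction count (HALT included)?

after MOV r7, #6: r7=6
after MOV r3, #9: r3=9
after MOV r4, #4: r4=4
after MOV r6, #0: r6=0
after LDR r7, [r6]: r7=M[0]=19
after OR r3, r3, r7: r3=9|19=27
after ADD r7, r7, #13: r7=19+13=32
after ADD r6, r6, #4: r6=0+4=4
after ADD r4, r4, #1: r4=4+1=5
CMP r4, #8  (cmp 5,8)
BLT again: taken
after LDR r7, [r6]: r7=M[4]=22
after OR r3, r3, r7: r3=27|22=31
after ADD r7, r7, #13: r7=22+13=35
after ADD r6, r6, #4: r6=4+4=8
after ADD r4, r4, #1: r4=5+1=6
CMP r4, #8  (cmp 6,8)
BLT again: taken
after LDR r7, [r6]: r7=M[8]=26
after OR r3, r3, r7: r3=31|26=31
after ADD r7, r7, #13: r7=26+13=39
after ADD r6, r6, #4: r6=8+4=12
after ADD r4, r4, #1: r4=6+1=7
CMP r4, #8  (cmp 7,8)
BLT again: taken
after LDR r7, [r6]: r7=M[12]=21
after OR r3, r3, r7: r3=31|21=31
after ADD r7, r7, #13: r7=21+13=34
after ADD r6, r6, #4: r6=12+4=16
after ADD r4, r4, #1: r4=7+1=8
CMP r4, #8  (cmp 8,8)
BLT again: not taken
STR r7, [12] → M[12]=34
halt.
Total executed instructions: 34.

34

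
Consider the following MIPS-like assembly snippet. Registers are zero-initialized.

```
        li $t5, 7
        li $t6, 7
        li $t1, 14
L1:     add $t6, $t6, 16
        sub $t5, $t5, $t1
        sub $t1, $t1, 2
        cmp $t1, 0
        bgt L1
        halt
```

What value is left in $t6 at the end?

$t5=7
$t6=7
$t1=14
$t6=7+16=23
$t5=7-14=-7
$t1=14-2=12
cmp $t1, 0  (cmp 12,0)
bgt L1: taken
$t6=23+16=39
$t5=(-7)-12=-19
$t1=12-2=10
cmp $t1, 0  (cmp 10,0)
bgt L1: taken
$t6=39+16=55
$t5=(-19)-10=-29
$t1=10-2=8
cmp $t1, 0  (cmp 8,0)
bgt L1: taken
$t6=55+16=71
$t5=(-29)-8=-37
$t1=8-2=6
cmp $t1, 0  (cmp 6,0)
bgt L1: taken
$t6=71+16=87
$t5=(-37)-6=-43
$t1=6-2=4
cmp $t1, 0  (cmp 4,0)
bgt L1: taken
$t6=87+16=103
$t5=(-43)-4=-47
$t1=4-2=2
cmp $t1, 0  (cmp 2,0)
bgt L1: taken
$t6=103+16=119
$t5=(-47)-2=-49
$t1=2-2=0
cmp $t1, 0  (cmp 0,0)
bgt L1: not taken
halt.

119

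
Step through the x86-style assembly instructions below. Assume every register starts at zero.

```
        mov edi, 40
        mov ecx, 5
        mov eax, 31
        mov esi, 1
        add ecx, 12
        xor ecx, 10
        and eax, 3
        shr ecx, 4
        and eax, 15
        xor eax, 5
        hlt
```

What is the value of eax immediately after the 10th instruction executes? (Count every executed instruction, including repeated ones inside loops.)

6

edi=40
ecx=5
eax=31
esi=1
ecx=5+12=17
ecx=17^10=27
eax=31&3=3
ecx=27>>4=1
eax=3&15=3
eax=3^5=6
After step 10: eax = 6.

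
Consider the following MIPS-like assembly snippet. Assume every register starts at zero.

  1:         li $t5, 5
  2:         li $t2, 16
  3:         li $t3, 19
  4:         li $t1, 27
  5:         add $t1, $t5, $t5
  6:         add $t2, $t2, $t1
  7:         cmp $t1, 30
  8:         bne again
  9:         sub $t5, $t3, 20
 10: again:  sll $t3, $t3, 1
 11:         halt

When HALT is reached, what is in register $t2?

26

li $t5, 5 → $t5=5
li $t2, 16 → $t2=16
li $t3, 19 → $t3=19
li $t1, 27 → $t1=27
add $t1, $t5, $t5 → $t1=5+5=10
add $t2, $t2, $t1 → $t2=16+10=26
cmp $t1, 30  (cmp 10,30)
bne again: taken
sll $t3, $t3, 1 → $t3=19<<1=38
halt.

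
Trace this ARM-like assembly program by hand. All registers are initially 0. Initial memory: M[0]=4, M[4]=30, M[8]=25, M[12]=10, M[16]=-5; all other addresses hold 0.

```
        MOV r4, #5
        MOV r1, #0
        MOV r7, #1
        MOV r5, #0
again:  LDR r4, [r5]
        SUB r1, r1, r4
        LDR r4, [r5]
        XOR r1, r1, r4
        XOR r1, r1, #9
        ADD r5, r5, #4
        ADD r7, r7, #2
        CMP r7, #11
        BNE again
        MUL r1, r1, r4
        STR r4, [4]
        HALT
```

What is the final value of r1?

MOV r4, #5 → r4=5
MOV r1, #0 → r1=0
MOV r7, #1 → r7=1
MOV r5, #0 → r5=0
LDR r4, [r5] → r4=M[0]=4
SUB r1, r1, r4 → r1=0-4=-4
LDR r4, [r5] → r4=M[0]=4
XOR r1, r1, r4 → r1=(-4)^4=-8
XOR r1, r1, #9 → r1=(-8)^9=-15
ADD r5, r5, #4 → r5=0+4=4
ADD r7, r7, #2 → r7=1+2=3
CMP r7, #11  (cmp 3,11)
BNE again: taken
LDR r4, [r5] → r4=M[4]=30
SUB r1, r1, r4 → r1=(-15)-30=-45
LDR r4, [r5] → r4=M[4]=30
XOR r1, r1, r4 → r1=(-45)^30=-51
XOR r1, r1, #9 → r1=(-51)^9=-60
ADD r5, r5, #4 → r5=4+4=8
ADD r7, r7, #2 → r7=3+2=5
CMP r7, #11  (cmp 5,11)
BNE again: taken
LDR r4, [r5] → r4=M[8]=25
SUB r1, r1, r4 → r1=(-60)-25=-85
LDR r4, [r5] → r4=M[8]=25
XOR r1, r1, r4 → r1=(-85)^25=-78
XOR r1, r1, #9 → r1=(-78)^9=-69
ADD r5, r5, #4 → r5=8+4=12
ADD r7, r7, #2 → r7=5+2=7
CMP r7, #11  (cmp 7,11)
BNE again: taken
LDR r4, [r5] → r4=M[12]=10
SUB r1, r1, r4 → r1=(-69)-10=-79
LDR r4, [r5] → r4=M[12]=10
XOR r1, r1, r4 → r1=(-79)^10=-69
XOR r1, r1, #9 → r1=(-69)^9=-78
ADD r5, r5, #4 → r5=12+4=16
ADD r7, r7, #2 → r7=7+2=9
CMP r7, #11  (cmp 9,11)
BNE again: taken
LDR r4, [r5] → r4=M[16]=-5
SUB r1, r1, r4 → r1=(-78)-(-5)=-73
LDR r4, [r5] → r4=M[16]=-5
XOR r1, r1, r4 → r1=(-73)^(-5)=76
XOR r1, r1, #9 → r1=76^9=69
ADD r5, r5, #4 → r5=16+4=20
ADD r7, r7, #2 → r7=9+2=11
CMP r7, #11  (cmp 11,11)
BNE again: not taken
MUL r1, r1, r4 → r1=69*(-5)=-345
STR r4, [4] → M[4]=-5
halt.

-345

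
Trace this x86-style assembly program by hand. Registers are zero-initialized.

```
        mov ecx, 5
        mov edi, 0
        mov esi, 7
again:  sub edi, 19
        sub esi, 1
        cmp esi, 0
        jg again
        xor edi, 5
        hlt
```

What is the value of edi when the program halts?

-130

after mov ecx, 5: ecx=5
after mov edi, 0: edi=0
after mov esi, 7: esi=7
after sub edi, 19: edi=0-19=-19
after sub esi, 1: esi=7-1=6
cmp esi, 0  (cmp 6,0)
jg again: taken
after sub edi, 19: edi=(-19)-19=-38
after sub esi, 1: esi=6-1=5
cmp esi, 0  (cmp 5,0)
jg again: taken
after sub edi, 19: edi=(-38)-19=-57
after sub esi, 1: esi=5-1=4
cmp esi, 0  (cmp 4,0)
jg again: taken
after sub edi, 19: edi=(-57)-19=-76
after sub esi, 1: esi=4-1=3
cmp esi, 0  (cmp 3,0)
jg again: taken
after sub edi, 19: edi=(-76)-19=-95
after sub esi, 1: esi=3-1=2
cmp esi, 0  (cmp 2,0)
jg again: taken
after sub edi, 19: edi=(-95)-19=-114
after sub esi, 1: esi=2-1=1
cmp esi, 0  (cmp 1,0)
jg again: taken
after sub edi, 19: edi=(-114)-19=-133
after sub esi, 1: esi=1-1=0
cmp esi, 0  (cmp 0,0)
jg again: not taken
after xor edi, 5: edi=(-133)^5=-130
halt.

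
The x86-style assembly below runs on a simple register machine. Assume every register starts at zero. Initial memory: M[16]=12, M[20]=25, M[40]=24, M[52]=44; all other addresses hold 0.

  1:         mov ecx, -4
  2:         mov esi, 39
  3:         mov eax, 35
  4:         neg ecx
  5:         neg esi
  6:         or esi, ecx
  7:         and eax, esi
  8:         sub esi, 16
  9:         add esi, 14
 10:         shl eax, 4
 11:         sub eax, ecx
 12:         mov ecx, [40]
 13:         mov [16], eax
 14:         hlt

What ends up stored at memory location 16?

mov ecx, -4 → ecx=-4
mov esi, 39 → esi=39
mov eax, 35 → eax=35
neg ecx → ecx=-(-4)=4
neg esi → esi=-(39)=-39
or esi, ecx → esi=(-39)|4=-35
and eax, esi → eax=35&(-35)=1
sub esi, 16 → esi=(-35)-16=-51
add esi, 14 → esi=(-51)+14=-37
shl eax, 4 → eax=1<<4=16
sub eax, ecx → eax=16-4=12
mov ecx, [40] → ecx=M[40]=24
mov [16], eax → M[16]=12
halt.

12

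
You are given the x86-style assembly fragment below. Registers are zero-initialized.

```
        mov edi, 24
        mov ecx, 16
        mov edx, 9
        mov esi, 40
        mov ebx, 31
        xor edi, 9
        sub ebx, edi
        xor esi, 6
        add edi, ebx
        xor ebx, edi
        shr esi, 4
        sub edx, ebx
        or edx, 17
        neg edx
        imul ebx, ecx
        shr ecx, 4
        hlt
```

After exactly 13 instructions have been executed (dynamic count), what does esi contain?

edi=24
ecx=16
edx=9
esi=40
ebx=31
edi=24^9=17
ebx=31-17=14
esi=40^6=46
edi=17+14=31
ebx=14^31=17
esi=46>>4=2
edx=9-17=-8
edx=(-8)|17=-7
After step 13: esi = 2.

2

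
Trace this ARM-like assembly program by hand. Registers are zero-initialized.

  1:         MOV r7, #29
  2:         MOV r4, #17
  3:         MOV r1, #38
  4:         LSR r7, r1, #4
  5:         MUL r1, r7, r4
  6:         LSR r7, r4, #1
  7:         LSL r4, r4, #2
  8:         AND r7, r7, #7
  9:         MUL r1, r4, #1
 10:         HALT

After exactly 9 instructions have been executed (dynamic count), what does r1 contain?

68

r7=29
r4=17
r1=38
r7=38>>4=2
r1=2*17=34
r7=17>>1=8
r4=17<<2=68
r7=8&7=0
r1=68*1=68
After step 9: r1 = 68.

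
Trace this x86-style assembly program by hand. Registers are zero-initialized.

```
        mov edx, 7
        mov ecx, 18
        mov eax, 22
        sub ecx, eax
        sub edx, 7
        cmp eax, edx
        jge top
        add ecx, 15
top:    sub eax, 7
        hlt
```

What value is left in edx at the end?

after mov edx, 7: edx=7
after mov ecx, 18: ecx=18
after mov eax, 22: eax=22
after sub ecx, eax: ecx=18-22=-4
after sub edx, 7: edx=7-7=0
cmp eax, edx  (cmp 22,0)
jge top: taken
after sub eax, 7: eax=22-7=15
halt.

0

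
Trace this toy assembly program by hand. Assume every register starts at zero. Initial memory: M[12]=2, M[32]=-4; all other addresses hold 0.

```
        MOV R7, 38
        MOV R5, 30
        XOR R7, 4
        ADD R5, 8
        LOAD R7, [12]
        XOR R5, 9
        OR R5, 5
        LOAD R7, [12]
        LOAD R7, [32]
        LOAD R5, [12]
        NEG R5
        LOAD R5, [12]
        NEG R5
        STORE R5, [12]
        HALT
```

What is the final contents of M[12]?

-2

after MOV R7, 38: R7=38
after MOV R5, 30: R5=30
after XOR R7, 4: R7=38^4=34
after ADD R5, 8: R5=30+8=38
after LOAD R7, [12]: R7=M[12]=2
after XOR R5, 9: R5=38^9=47
after OR R5, 5: R5=47|5=47
after LOAD R7, [12]: R7=M[12]=2
after LOAD R7, [32]: R7=M[32]=-4
after LOAD R5, [12]: R5=M[12]=2
after NEG R5: R5=-(2)=-2
after LOAD R5, [12]: R5=M[12]=2
after NEG R5: R5=-(2)=-2
STORE R5, [12] → M[12]=-2
halt.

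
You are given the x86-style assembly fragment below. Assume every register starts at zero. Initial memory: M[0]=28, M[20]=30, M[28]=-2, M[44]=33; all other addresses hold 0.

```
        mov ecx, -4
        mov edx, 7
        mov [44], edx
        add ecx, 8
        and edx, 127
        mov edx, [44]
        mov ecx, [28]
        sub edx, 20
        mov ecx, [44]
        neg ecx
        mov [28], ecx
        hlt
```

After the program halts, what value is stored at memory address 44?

ecx=-4
edx=7
mov [44], edx → M[44]=7
ecx=(-4)+8=4
edx=7&127=7
edx=M[44]=7
ecx=M[28]=-2
edx=7-20=-13
ecx=M[44]=7
ecx=-(7)=-7
mov [28], ecx → M[28]=-7
halt.

7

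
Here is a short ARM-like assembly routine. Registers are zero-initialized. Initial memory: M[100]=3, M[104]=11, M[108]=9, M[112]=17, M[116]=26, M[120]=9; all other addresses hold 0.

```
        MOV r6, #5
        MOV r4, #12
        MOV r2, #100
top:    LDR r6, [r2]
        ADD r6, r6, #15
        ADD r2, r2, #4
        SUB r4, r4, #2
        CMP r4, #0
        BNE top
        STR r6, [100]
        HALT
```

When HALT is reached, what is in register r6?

24

MOV r6, #5 → r6=5
MOV r4, #12 → r4=12
MOV r2, #100 → r2=100
LDR r6, [r2] → r6=M[100]=3
ADD r6, r6, #15 → r6=3+15=18
ADD r2, r2, #4 → r2=100+4=104
SUB r4, r4, #2 → r4=12-2=10
CMP r4, #0  (cmp 10,0)
BNE top: taken
LDR r6, [r2] → r6=M[104]=11
ADD r6, r6, #15 → r6=11+15=26
ADD r2, r2, #4 → r2=104+4=108
SUB r4, r4, #2 → r4=10-2=8
CMP r4, #0  (cmp 8,0)
BNE top: taken
LDR r6, [r2] → r6=M[108]=9
ADD r6, r6, #15 → r6=9+15=24
ADD r2, r2, #4 → r2=108+4=112
SUB r4, r4, #2 → r4=8-2=6
CMP r4, #0  (cmp 6,0)
BNE top: taken
LDR r6, [r2] → r6=M[112]=17
ADD r6, r6, #15 → r6=17+15=32
ADD r2, r2, #4 → r2=112+4=116
SUB r4, r4, #2 → r4=6-2=4
CMP r4, #0  (cmp 4,0)
BNE top: taken
LDR r6, [r2] → r6=M[116]=26
ADD r6, r6, #15 → r6=26+15=41
ADD r2, r2, #4 → r2=116+4=120
SUB r4, r4, #2 → r4=4-2=2
CMP r4, #0  (cmp 2,0)
BNE top: taken
LDR r6, [r2] → r6=M[120]=9
ADD r6, r6, #15 → r6=9+15=24
ADD r2, r2, #4 → r2=120+4=124
SUB r4, r4, #2 → r4=2-2=0
CMP r4, #0  (cmp 0,0)
BNE top: not taken
STR r6, [100] → M[100]=24
halt.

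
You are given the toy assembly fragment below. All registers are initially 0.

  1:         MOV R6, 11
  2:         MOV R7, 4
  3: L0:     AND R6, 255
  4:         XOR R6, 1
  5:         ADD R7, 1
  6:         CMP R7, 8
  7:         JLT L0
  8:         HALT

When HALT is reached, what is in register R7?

after MOV R6, 11: R6=11
after MOV R7, 4: R7=4
after AND R6, 255: R6=11&255=11
after XOR R6, 1: R6=11^1=10
after ADD R7, 1: R7=4+1=5
CMP R7, 8  (cmp 5,8)
JLT L0: taken
after AND R6, 255: R6=10&255=10
after XOR R6, 1: R6=10^1=11
after ADD R7, 1: R7=5+1=6
CMP R7, 8  (cmp 6,8)
JLT L0: taken
after AND R6, 255: R6=11&255=11
after XOR R6, 1: R6=11^1=10
after ADD R7, 1: R7=6+1=7
CMP R7, 8  (cmp 7,8)
JLT L0: taken
after AND R6, 255: R6=10&255=10
after XOR R6, 1: R6=10^1=11
after ADD R7, 1: R7=7+1=8
CMP R7, 8  (cmp 8,8)
JLT L0: not taken
halt.

8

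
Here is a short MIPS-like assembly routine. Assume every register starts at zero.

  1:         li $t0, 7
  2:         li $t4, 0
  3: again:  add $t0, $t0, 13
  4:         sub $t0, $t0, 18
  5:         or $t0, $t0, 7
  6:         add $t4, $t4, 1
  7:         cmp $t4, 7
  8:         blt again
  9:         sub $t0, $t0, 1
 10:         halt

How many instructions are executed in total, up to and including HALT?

li $t0, 7 → $t0=7
li $t4, 0 → $t4=0
add $t0, $t0, 13 → $t0=7+13=20
sub $t0, $t0, 18 → $t0=20-18=2
or $t0, $t0, 7 → $t0=2|7=7
add $t4, $t4, 1 → $t4=0+1=1
cmp $t4, 7  (cmp 1,7)
blt again: taken
add $t0, $t0, 13 → $t0=7+13=20
sub $t0, $t0, 18 → $t0=20-18=2
or $t0, $t0, 7 → $t0=2|7=7
add $t4, $t4, 1 → $t4=1+1=2
cmp $t4, 7  (cmp 2,7)
blt again: taken
add $t0, $t0, 13 → $t0=7+13=20
sub $t0, $t0, 18 → $t0=20-18=2
or $t0, $t0, 7 → $t0=2|7=7
add $t4, $t4, 1 → $t4=2+1=3
cmp $t4, 7  (cmp 3,7)
blt again: taken
add $t0, $t0, 13 → $t0=7+13=20
sub $t0, $t0, 18 → $t0=20-18=2
or $t0, $t0, 7 → $t0=2|7=7
add $t4, $t4, 1 → $t4=3+1=4
cmp $t4, 7  (cmp 4,7)
blt again: taken
add $t0, $t0, 13 → $t0=7+13=20
sub $t0, $t0, 18 → $t0=20-18=2
or $t0, $t0, 7 → $t0=2|7=7
add $t4, $t4, 1 → $t4=4+1=5
cmp $t4, 7  (cmp 5,7)
blt again: taken
add $t0, $t0, 13 → $t0=7+13=20
sub $t0, $t0, 18 → $t0=20-18=2
or $t0, $t0, 7 → $t0=2|7=7
add $t4, $t4, 1 → $t4=5+1=6
cmp $t4, 7  (cmp 6,7)
blt again: taken
add $t0, $t0, 13 → $t0=7+13=20
sub $t0, $t0, 18 → $t0=20-18=2
or $t0, $t0, 7 → $t0=2|7=7
add $t4, $t4, 1 → $t4=6+1=7
cmp $t4, 7  (cmp 7,7)
blt again: not taken
sub $t0, $t0, 1 → $t0=7-1=6
halt.
Total executed instructions: 46.

46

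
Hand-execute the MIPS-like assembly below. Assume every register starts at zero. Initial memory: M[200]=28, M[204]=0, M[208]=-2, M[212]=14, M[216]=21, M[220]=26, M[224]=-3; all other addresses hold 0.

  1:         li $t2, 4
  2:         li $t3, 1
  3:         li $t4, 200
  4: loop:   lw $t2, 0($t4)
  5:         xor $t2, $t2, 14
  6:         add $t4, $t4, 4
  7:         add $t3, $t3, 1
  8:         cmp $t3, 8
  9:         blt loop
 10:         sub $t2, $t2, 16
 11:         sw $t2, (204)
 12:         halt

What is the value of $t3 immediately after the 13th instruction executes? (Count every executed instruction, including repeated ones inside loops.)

$t2=4
$t3=1
$t4=200
$t2=M[200]=28
$t2=28^14=18
$t4=200+4=204
$t3=1+1=2
cmp $t3, 8  (cmp 2,8)
blt loop: taken
$t2=M[204]=0
$t2=0^14=14
$t4=204+4=208
$t3=2+1=3
After step 13: $t3 = 3.

3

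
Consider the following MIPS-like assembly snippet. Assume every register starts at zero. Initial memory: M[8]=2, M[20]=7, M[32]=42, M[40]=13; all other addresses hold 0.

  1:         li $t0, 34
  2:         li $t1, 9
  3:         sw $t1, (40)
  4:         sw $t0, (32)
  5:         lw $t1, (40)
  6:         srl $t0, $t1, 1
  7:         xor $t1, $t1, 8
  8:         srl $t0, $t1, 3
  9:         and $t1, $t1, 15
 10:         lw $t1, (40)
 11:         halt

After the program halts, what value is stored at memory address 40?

9

li $t0, 34 → $t0=34
li $t1, 9 → $t1=9
sw $t1, (40) → M[40]=9
sw $t0, (32) → M[32]=34
lw $t1, (40) → $t1=M[40]=9
srl $t0, $t1, 1 → $t0=9>>1=4
xor $t1, $t1, 8 → $t1=9^8=1
srl $t0, $t1, 3 → $t0=1>>3=0
and $t1, $t1, 15 → $t1=1&15=1
lw $t1, (40) → $t1=M[40]=9
halt.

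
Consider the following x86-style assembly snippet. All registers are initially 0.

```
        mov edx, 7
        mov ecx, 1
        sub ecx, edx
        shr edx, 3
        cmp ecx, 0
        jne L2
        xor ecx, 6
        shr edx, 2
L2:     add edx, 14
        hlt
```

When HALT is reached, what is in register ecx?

after mov edx, 7: edx=7
after mov ecx, 1: ecx=1
after sub ecx, edx: ecx=1-7=-6
after shr edx, 3: edx=7>>3=0
cmp ecx, 0  (cmp -6,0)
jne L2: taken
after add edx, 14: edx=0+14=14
halt.

-6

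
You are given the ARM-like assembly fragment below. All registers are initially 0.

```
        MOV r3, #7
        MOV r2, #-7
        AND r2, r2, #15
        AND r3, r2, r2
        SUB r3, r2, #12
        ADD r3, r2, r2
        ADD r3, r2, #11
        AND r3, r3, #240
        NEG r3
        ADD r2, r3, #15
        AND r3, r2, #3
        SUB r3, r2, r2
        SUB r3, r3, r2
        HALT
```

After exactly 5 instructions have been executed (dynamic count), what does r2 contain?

9

MOV r3, #7 → r3=7
MOV r2, #-7 → r2=-7
AND r2, r2, #15 → r2=(-7)&15=9
AND r3, r2, r2 → r3=9&9=9
SUB r3, r2, #12 → r3=9-12=-3
After step 5: r2 = 9.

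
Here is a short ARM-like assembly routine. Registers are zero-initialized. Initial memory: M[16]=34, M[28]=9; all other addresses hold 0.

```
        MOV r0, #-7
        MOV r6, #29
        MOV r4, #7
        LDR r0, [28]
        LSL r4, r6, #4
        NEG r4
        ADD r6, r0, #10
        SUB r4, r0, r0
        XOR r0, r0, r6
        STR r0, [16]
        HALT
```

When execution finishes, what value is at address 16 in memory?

after MOV r0, #-7: r0=-7
after MOV r6, #29: r6=29
after MOV r4, #7: r4=7
after LDR r0, [28]: r0=M[28]=9
after LSL r4, r6, #4: r4=29<<4=464
after NEG r4: r4=-(464)=-464
after ADD r6, r0, #10: r6=9+10=19
after SUB r4, r0, r0: r4=9-9=0
after XOR r0, r0, r6: r0=9^19=26
STR r0, [16] → M[16]=26
halt.

26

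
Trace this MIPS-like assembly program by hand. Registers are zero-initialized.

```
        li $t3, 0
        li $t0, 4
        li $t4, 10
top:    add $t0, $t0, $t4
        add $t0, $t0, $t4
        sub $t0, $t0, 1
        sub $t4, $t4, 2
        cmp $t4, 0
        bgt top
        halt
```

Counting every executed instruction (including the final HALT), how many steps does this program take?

after li $t3, 0: $t3=0
after li $t0, 4: $t0=4
after li $t4, 10: $t4=10
after add $t0, $t0, $t4: $t0=4+10=14
after add $t0, $t0, $t4: $t0=14+10=24
after sub $t0, $t0, 1: $t0=24-1=23
after sub $t4, $t4, 2: $t4=10-2=8
cmp $t4, 0  (cmp 8,0)
bgt top: taken
after add $t0, $t0, $t4: $t0=23+8=31
after add $t0, $t0, $t4: $t0=31+8=39
after sub $t0, $t0, 1: $t0=39-1=38
after sub $t4, $t4, 2: $t4=8-2=6
cmp $t4, 0  (cmp 6,0)
bgt top: taken
after add $t0, $t0, $t4: $t0=38+6=44
after add $t0, $t0, $t4: $t0=44+6=50
after sub $t0, $t0, 1: $t0=50-1=49
after sub $t4, $t4, 2: $t4=6-2=4
cmp $t4, 0  (cmp 4,0)
bgt top: taken
after add $t0, $t0, $t4: $t0=49+4=53
after add $t0, $t0, $t4: $t0=53+4=57
after sub $t0, $t0, 1: $t0=57-1=56
after sub $t4, $t4, 2: $t4=4-2=2
cmp $t4, 0  (cmp 2,0)
bgt top: taken
after add $t0, $t0, $t4: $t0=56+2=58
after add $t0, $t0, $t4: $t0=58+2=60
after sub $t0, $t0, 1: $t0=60-1=59
after sub $t4, $t4, 2: $t4=2-2=0
cmp $t4, 0  (cmp 0,0)
bgt top: not taken
halt.
Total executed instructions: 34.

34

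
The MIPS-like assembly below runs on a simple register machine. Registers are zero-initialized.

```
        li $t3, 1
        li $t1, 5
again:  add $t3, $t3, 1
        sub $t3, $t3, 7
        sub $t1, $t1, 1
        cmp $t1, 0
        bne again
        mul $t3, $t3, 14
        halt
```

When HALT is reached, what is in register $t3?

-406

after li $t3, 1: $t3=1
after li $t1, 5: $t1=5
after add $t3, $t3, 1: $t3=1+1=2
after sub $t3, $t3, 7: $t3=2-7=-5
after sub $t1, $t1, 1: $t1=5-1=4
cmp $t1, 0  (cmp 4,0)
bne again: taken
after add $t3, $t3, 1: $t3=(-5)+1=-4
after sub $t3, $t3, 7: $t3=(-4)-7=-11
after sub $t1, $t1, 1: $t1=4-1=3
cmp $t1, 0  (cmp 3,0)
bne again: taken
after add $t3, $t3, 1: $t3=(-11)+1=-10
after sub $t3, $t3, 7: $t3=(-10)-7=-17
after sub $t1, $t1, 1: $t1=3-1=2
cmp $t1, 0  (cmp 2,0)
bne again: taken
after add $t3, $t3, 1: $t3=(-17)+1=-16
after sub $t3, $t3, 7: $t3=(-16)-7=-23
after sub $t1, $t1, 1: $t1=2-1=1
cmp $t1, 0  (cmp 1,0)
bne again: taken
after add $t3, $t3, 1: $t3=(-23)+1=-22
after sub $t3, $t3, 7: $t3=(-22)-7=-29
after sub $t1, $t1, 1: $t1=1-1=0
cmp $t1, 0  (cmp 0,0)
bne again: not taken
after mul $t3, $t3, 14: $t3=(-29)*14=-406
halt.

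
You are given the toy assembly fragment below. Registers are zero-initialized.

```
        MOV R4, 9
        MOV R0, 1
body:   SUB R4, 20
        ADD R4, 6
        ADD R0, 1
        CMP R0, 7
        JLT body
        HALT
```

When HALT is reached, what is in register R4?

-75

R4=9
R0=1
R4=9-20=-11
R4=(-11)+6=-5
R0=1+1=2
CMP R0, 7  (cmp 2,7)
JLT body: taken
R4=(-5)-20=-25
R4=(-25)+6=-19
R0=2+1=3
CMP R0, 7  (cmp 3,7)
JLT body: taken
R4=(-19)-20=-39
R4=(-39)+6=-33
R0=3+1=4
CMP R0, 7  (cmp 4,7)
JLT body: taken
R4=(-33)-20=-53
R4=(-53)+6=-47
R0=4+1=5
CMP R0, 7  (cmp 5,7)
JLT body: taken
R4=(-47)-20=-67
R4=(-67)+6=-61
R0=5+1=6
CMP R0, 7  (cmp 6,7)
JLT body: taken
R4=(-61)-20=-81
R4=(-81)+6=-75
R0=6+1=7
CMP R0, 7  (cmp 7,7)
JLT body: not taken
halt.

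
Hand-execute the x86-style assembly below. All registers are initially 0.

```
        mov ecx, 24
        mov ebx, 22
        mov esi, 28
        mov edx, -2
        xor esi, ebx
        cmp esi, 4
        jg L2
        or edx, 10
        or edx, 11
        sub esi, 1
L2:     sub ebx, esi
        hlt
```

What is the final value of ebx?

12

ecx=24
ebx=22
esi=28
edx=-2
esi=28^22=10
cmp esi, 4  (cmp 10,4)
jg L2: taken
ebx=22-10=12
halt.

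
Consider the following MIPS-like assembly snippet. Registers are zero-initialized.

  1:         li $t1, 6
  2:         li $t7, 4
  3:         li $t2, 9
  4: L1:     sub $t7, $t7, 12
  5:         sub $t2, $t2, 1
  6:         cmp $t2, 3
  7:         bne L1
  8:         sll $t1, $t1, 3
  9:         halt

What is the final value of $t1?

li $t1, 6 → $t1=6
li $t7, 4 → $t7=4
li $t2, 9 → $t2=9
sub $t7, $t7, 12 → $t7=4-12=-8
sub $t2, $t2, 1 → $t2=9-1=8
cmp $t2, 3  (cmp 8,3)
bne L1: taken
sub $t7, $t7, 12 → $t7=(-8)-12=-20
sub $t2, $t2, 1 → $t2=8-1=7
cmp $t2, 3  (cmp 7,3)
bne L1: taken
sub $t7, $t7, 12 → $t7=(-20)-12=-32
sub $t2, $t2, 1 → $t2=7-1=6
cmp $t2, 3  (cmp 6,3)
bne L1: taken
sub $t7, $t7, 12 → $t7=(-32)-12=-44
sub $t2, $t2, 1 → $t2=6-1=5
cmp $t2, 3  (cmp 5,3)
bne L1: taken
sub $t7, $t7, 12 → $t7=(-44)-12=-56
sub $t2, $t2, 1 → $t2=5-1=4
cmp $t2, 3  (cmp 4,3)
bne L1: taken
sub $t7, $t7, 12 → $t7=(-56)-12=-68
sub $t2, $t2, 1 → $t2=4-1=3
cmp $t2, 3  (cmp 3,3)
bne L1: not taken
sll $t1, $t1, 3 → $t1=6<<3=48
halt.

48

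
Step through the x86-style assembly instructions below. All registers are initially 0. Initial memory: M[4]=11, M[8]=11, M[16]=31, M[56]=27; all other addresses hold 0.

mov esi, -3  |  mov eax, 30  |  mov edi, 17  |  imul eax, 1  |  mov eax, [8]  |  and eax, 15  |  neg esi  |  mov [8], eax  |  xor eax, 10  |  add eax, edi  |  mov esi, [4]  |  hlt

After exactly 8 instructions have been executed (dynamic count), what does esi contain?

3

after mov esi, -3: esi=-3
after mov eax, 30: eax=30
after mov edi, 17: edi=17
after imul eax, 1: eax=30*1=30
after mov eax, [8]: eax=M[8]=11
after and eax, 15: eax=11&15=11
after neg esi: esi=-(-3)=3
mov [8], eax → M[8]=11
After step 8: esi = 3.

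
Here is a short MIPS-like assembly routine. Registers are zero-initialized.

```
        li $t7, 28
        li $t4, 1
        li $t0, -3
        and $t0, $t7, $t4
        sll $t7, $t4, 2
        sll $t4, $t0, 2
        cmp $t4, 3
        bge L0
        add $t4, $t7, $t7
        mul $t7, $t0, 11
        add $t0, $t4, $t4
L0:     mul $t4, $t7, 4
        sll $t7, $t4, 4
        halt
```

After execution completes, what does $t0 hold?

after li $t7, 28: $t7=28
after li $t4, 1: $t4=1
after li $t0, -3: $t0=-3
after and $t0, $t7, $t4: $t0=28&1=0
after sll $t7, $t4, 2: $t7=1<<2=4
after sll $t4, $t0, 2: $t4=0<<2=0
cmp $t4, 3  (cmp 0,3)
bge L0: not taken
after add $t4, $t7, $t7: $t4=4+4=8
after mul $t7, $t0, 11: $t7=0*11=0
after add $t0, $t4, $t4: $t0=8+8=16
after mul $t4, $t7, 4: $t4=0*4=0
after sll $t7, $t4, 4: $t7=0<<4=0
halt.

16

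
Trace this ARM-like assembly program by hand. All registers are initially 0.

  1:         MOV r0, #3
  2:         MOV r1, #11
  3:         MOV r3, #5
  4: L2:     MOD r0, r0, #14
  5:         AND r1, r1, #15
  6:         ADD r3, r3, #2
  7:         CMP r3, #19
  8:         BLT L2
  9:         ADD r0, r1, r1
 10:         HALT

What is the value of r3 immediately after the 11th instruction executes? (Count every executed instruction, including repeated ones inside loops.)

9

MOV r0, #3 → r0=3
MOV r1, #11 → r1=11
MOV r3, #5 → r3=5
MOD r0, r0, #14 → r0=3%14=3
AND r1, r1, #15 → r1=11&15=11
ADD r3, r3, #2 → r3=5+2=7
CMP r3, #19  (cmp 7,19)
BLT L2: taken
MOD r0, r0, #14 → r0=3%14=3
AND r1, r1, #15 → r1=11&15=11
ADD r3, r3, #2 → r3=7+2=9
After step 11: r3 = 9.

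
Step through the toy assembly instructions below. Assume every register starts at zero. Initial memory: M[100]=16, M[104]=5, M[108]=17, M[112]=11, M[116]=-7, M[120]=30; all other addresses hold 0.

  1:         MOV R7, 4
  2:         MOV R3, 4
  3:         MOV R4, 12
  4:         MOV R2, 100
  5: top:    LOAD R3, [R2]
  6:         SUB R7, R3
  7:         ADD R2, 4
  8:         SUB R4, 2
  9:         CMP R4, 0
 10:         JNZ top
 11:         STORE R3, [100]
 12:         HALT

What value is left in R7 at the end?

R7=4
R3=4
R4=12
R2=100
R3=M[100]=16
R7=4-16=-12
R2=100+4=104
R4=12-2=10
CMP R4, 0  (cmp 10,0)
JNZ top: taken
R3=M[104]=5
R7=(-12)-5=-17
R2=104+4=108
R4=10-2=8
CMP R4, 0  (cmp 8,0)
JNZ top: taken
R3=M[108]=17
R7=(-17)-17=-34
R2=108+4=112
R4=8-2=6
CMP R4, 0  (cmp 6,0)
JNZ top: taken
R3=M[112]=11
R7=(-34)-11=-45
R2=112+4=116
R4=6-2=4
CMP R4, 0  (cmp 4,0)
JNZ top: taken
R3=M[116]=-7
R7=(-45)-(-7)=-38
R2=116+4=120
R4=4-2=2
CMP R4, 0  (cmp 2,0)
JNZ top: taken
R3=M[120]=30
R7=(-38)-30=-68
R2=120+4=124
R4=2-2=0
CMP R4, 0  (cmp 0,0)
JNZ top: not taken
STORE R3, [100] → M[100]=30
halt.

-68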